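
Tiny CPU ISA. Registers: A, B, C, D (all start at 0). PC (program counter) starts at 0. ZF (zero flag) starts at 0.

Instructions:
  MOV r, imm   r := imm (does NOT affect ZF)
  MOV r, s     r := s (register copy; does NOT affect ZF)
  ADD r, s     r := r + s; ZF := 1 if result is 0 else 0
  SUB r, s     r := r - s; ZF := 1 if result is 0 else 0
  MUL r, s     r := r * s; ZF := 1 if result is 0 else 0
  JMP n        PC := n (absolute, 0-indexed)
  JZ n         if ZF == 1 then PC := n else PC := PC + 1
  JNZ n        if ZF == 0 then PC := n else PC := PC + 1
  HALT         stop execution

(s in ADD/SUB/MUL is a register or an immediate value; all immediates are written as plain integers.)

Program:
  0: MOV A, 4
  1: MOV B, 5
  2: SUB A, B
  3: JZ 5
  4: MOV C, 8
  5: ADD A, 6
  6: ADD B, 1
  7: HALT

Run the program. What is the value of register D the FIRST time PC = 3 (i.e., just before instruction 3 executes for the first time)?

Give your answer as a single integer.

Step 1: PC=0 exec 'MOV A, 4'. After: A=4 B=0 C=0 D=0 ZF=0 PC=1
Step 2: PC=1 exec 'MOV B, 5'. After: A=4 B=5 C=0 D=0 ZF=0 PC=2
Step 3: PC=2 exec 'SUB A, B'. After: A=-1 B=5 C=0 D=0 ZF=0 PC=3
First time PC=3: D=0

0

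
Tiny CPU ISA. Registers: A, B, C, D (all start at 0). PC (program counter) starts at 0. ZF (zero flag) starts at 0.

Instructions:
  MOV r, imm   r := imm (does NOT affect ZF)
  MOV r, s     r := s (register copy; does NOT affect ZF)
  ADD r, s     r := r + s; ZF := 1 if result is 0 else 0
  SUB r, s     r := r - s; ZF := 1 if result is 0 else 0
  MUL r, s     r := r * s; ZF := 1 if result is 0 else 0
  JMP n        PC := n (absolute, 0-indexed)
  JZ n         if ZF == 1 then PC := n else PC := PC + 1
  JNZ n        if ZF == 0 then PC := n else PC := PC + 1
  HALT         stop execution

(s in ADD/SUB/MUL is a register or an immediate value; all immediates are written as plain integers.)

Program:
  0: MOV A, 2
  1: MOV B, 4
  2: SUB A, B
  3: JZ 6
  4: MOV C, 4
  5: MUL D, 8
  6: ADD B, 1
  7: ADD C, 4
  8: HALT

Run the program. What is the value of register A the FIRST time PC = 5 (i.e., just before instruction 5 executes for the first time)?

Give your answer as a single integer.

Step 1: PC=0 exec 'MOV A, 2'. After: A=2 B=0 C=0 D=0 ZF=0 PC=1
Step 2: PC=1 exec 'MOV B, 4'. After: A=2 B=4 C=0 D=0 ZF=0 PC=2
Step 3: PC=2 exec 'SUB A, B'. After: A=-2 B=4 C=0 D=0 ZF=0 PC=3
Step 4: PC=3 exec 'JZ 6'. After: A=-2 B=4 C=0 D=0 ZF=0 PC=4
Step 5: PC=4 exec 'MOV C, 4'. After: A=-2 B=4 C=4 D=0 ZF=0 PC=5
First time PC=5: A=-2

-2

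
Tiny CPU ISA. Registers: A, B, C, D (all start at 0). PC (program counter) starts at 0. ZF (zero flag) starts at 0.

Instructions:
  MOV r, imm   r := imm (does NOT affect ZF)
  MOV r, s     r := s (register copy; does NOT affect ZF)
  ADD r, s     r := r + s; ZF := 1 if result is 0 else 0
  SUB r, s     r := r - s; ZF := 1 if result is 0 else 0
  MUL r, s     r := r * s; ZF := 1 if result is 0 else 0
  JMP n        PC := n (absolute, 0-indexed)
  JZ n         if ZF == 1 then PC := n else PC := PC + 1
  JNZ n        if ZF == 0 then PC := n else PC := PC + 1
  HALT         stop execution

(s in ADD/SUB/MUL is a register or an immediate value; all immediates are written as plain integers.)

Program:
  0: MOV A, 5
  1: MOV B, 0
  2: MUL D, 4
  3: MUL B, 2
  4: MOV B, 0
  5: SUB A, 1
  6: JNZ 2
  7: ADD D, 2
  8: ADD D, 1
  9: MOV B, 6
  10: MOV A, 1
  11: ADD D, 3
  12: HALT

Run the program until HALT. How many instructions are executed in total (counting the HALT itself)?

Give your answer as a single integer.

Step 1: PC=0 exec 'MOV A, 5'. After: A=5 B=0 C=0 D=0 ZF=0 PC=1
Step 2: PC=1 exec 'MOV B, 0'. After: A=5 B=0 C=0 D=0 ZF=0 PC=2
Step 3: PC=2 exec 'MUL D, 4'. After: A=5 B=0 C=0 D=0 ZF=1 PC=3
Step 4: PC=3 exec 'MUL B, 2'. After: A=5 B=0 C=0 D=0 ZF=1 PC=4
Step 5: PC=4 exec 'MOV B, 0'. After: A=5 B=0 C=0 D=0 ZF=1 PC=5
Step 6: PC=5 exec 'SUB A, 1'. After: A=4 B=0 C=0 D=0 ZF=0 PC=6
Step 7: PC=6 exec 'JNZ 2'. After: A=4 B=0 C=0 D=0 ZF=0 PC=2
Step 8: PC=2 exec 'MUL D, 4'. After: A=4 B=0 C=0 D=0 ZF=1 PC=3
Step 9: PC=3 exec 'MUL B, 2'. After: A=4 B=0 C=0 D=0 ZF=1 PC=4
Step 10: PC=4 exec 'MOV B, 0'. After: A=4 B=0 C=0 D=0 ZF=1 PC=5
Step 11: PC=5 exec 'SUB A, 1'. After: A=3 B=0 C=0 D=0 ZF=0 PC=6
Step 12: PC=6 exec 'JNZ 2'. After: A=3 B=0 C=0 D=0 ZF=0 PC=2
Step 13: PC=2 exec 'MUL D, 4'. After: A=3 B=0 C=0 D=0 ZF=1 PC=3
Step 14: PC=3 exec 'MUL B, 2'. After: A=3 B=0 C=0 D=0 ZF=1 PC=4
Step 15: PC=4 exec 'MOV B, 0'. After: A=3 B=0 C=0 D=0 ZF=1 PC=5
Step 16: PC=5 exec 'SUB A, 1'. After: A=2 B=0 C=0 D=0 ZF=0 PC=6
Step 17: PC=6 exec 'JNZ 2'. After: A=2 B=0 C=0 D=0 ZF=0 PC=2
Step 18: PC=2 exec 'MUL D, 4'. After: A=2 B=0 C=0 D=0 ZF=1 PC=3
Step 19: PC=3 exec 'MUL B, 2'. After: A=2 B=0 C=0 D=0 ZF=1 PC=4
Step 20: PC=4 exec 'MOV B, 0'. After: A=2 B=0 C=0 D=0 ZF=1 PC=5
Step 21: PC=5 exec 'SUB A, 1'. After: A=1 B=0 C=0 D=0 ZF=0 PC=6
Step 22: PC=6 exec 'JNZ 2'. After: A=1 B=0 C=0 D=0 ZF=0 PC=2
Step 23: PC=2 exec 'MUL D, 4'. After: A=1 B=0 C=0 D=0 ZF=1 PC=3
Step 24: PC=3 exec 'MUL B, 2'. After: A=1 B=0 C=0 D=0 ZF=1 PC=4
Step 25: PC=4 exec 'MOV B, 0'. After: A=1 B=0 C=0 D=0 ZF=1 PC=5
Step 26: PC=5 exec 'SUB A, 1'. After: A=0 B=0 C=0 D=0 ZF=1 PC=6
Step 27: PC=6 exec 'JNZ 2'. After: A=0 B=0 C=0 D=0 ZF=1 PC=7
Step 28: PC=7 exec 'ADD D, 2'. After: A=0 B=0 C=0 D=2 ZF=0 PC=8
Step 29: PC=8 exec 'ADD D, 1'. After: A=0 B=0 C=0 D=3 ZF=0 PC=9
Step 30: PC=9 exec 'MOV B, 6'. After: A=0 B=6 C=0 D=3 ZF=0 PC=10
Step 31: PC=10 exec 'MOV A, 1'. After: A=1 B=6 C=0 D=3 ZF=0 PC=11
Step 32: PC=11 exec 'ADD D, 3'. After: A=1 B=6 C=0 D=6 ZF=0 PC=12
Step 33: PC=12 exec 'HALT'. After: A=1 B=6 C=0 D=6 ZF=0 PC=12 HALTED
Total instructions executed: 33

Answer: 33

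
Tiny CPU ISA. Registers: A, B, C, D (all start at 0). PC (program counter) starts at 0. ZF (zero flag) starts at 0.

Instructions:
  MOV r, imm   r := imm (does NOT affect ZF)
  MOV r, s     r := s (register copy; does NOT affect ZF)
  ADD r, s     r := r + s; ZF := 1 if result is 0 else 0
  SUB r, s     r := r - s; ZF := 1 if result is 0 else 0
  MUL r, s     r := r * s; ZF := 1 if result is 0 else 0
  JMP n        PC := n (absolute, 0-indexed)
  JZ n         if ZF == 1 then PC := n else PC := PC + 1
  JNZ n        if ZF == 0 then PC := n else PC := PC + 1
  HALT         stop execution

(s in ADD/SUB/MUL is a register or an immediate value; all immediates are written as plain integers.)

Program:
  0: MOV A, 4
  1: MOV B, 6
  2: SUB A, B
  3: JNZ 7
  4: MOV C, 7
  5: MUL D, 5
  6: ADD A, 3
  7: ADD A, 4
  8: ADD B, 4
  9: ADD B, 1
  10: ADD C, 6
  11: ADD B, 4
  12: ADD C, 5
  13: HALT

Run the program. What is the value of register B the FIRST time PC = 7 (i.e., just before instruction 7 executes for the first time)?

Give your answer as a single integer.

Step 1: PC=0 exec 'MOV A, 4'. After: A=4 B=0 C=0 D=0 ZF=0 PC=1
Step 2: PC=1 exec 'MOV B, 6'. After: A=4 B=6 C=0 D=0 ZF=0 PC=2
Step 3: PC=2 exec 'SUB A, B'. After: A=-2 B=6 C=0 D=0 ZF=0 PC=3
Step 4: PC=3 exec 'JNZ 7'. After: A=-2 B=6 C=0 D=0 ZF=0 PC=7
First time PC=7: B=6

6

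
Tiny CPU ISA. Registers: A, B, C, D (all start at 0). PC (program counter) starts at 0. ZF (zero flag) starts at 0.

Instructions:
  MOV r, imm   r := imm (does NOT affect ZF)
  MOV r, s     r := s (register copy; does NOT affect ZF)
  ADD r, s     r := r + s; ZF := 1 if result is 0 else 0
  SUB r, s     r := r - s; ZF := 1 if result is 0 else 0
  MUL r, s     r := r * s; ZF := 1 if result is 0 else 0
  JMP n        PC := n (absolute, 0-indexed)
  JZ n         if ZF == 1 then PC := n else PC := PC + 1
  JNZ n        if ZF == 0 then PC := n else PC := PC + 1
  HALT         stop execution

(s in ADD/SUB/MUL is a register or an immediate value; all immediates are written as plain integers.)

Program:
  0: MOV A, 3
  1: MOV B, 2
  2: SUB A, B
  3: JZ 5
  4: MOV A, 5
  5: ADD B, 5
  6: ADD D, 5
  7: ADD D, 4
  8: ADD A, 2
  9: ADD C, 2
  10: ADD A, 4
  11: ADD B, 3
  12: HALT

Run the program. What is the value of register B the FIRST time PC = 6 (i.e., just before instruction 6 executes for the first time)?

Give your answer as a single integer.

Step 1: PC=0 exec 'MOV A, 3'. After: A=3 B=0 C=0 D=0 ZF=0 PC=1
Step 2: PC=1 exec 'MOV B, 2'. After: A=3 B=2 C=0 D=0 ZF=0 PC=2
Step 3: PC=2 exec 'SUB A, B'. After: A=1 B=2 C=0 D=0 ZF=0 PC=3
Step 4: PC=3 exec 'JZ 5'. After: A=1 B=2 C=0 D=0 ZF=0 PC=4
Step 5: PC=4 exec 'MOV A, 5'. After: A=5 B=2 C=0 D=0 ZF=0 PC=5
Step 6: PC=5 exec 'ADD B, 5'. After: A=5 B=7 C=0 D=0 ZF=0 PC=6
First time PC=6: B=7

7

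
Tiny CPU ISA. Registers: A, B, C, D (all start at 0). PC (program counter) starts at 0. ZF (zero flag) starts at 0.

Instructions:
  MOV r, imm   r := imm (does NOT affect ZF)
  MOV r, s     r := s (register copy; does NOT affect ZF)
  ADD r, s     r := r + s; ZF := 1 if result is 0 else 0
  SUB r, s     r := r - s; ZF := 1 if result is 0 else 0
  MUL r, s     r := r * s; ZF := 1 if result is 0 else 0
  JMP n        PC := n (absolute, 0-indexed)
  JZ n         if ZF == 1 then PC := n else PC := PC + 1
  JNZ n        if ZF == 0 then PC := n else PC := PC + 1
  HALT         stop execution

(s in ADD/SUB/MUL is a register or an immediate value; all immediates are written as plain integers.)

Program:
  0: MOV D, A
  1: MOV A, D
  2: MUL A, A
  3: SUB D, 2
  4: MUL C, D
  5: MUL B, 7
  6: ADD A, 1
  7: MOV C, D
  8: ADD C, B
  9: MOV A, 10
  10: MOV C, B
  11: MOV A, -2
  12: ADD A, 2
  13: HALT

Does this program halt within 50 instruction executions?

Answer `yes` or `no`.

Answer: yes

Derivation:
Step 1: PC=0 exec 'MOV D, A'. After: A=0 B=0 C=0 D=0 ZF=0 PC=1
Step 2: PC=1 exec 'MOV A, D'. After: A=0 B=0 C=0 D=0 ZF=0 PC=2
Step 3: PC=2 exec 'MUL A, A'. After: A=0 B=0 C=0 D=0 ZF=1 PC=3
Step 4: PC=3 exec 'SUB D, 2'. After: A=0 B=0 C=0 D=-2 ZF=0 PC=4
Step 5: PC=4 exec 'MUL C, D'. After: A=0 B=0 C=0 D=-2 ZF=1 PC=5
Step 6: PC=5 exec 'MUL B, 7'. After: A=0 B=0 C=0 D=-2 ZF=1 PC=6
Step 7: PC=6 exec 'ADD A, 1'. After: A=1 B=0 C=0 D=-2 ZF=0 PC=7
Step 8: PC=7 exec 'MOV C, D'. After: A=1 B=0 C=-2 D=-2 ZF=0 PC=8
Step 9: PC=8 exec 'ADD C, B'. After: A=1 B=0 C=-2 D=-2 ZF=0 PC=9
Step 10: PC=9 exec 'MOV A, 10'. After: A=10 B=0 C=-2 D=-2 ZF=0 PC=10
Step 11: PC=10 exec 'MOV C, B'. After: A=10 B=0 C=0 D=-2 ZF=0 PC=11
Step 12: PC=11 exec 'MOV A, -2'. After: A=-2 B=0 C=0 D=-2 ZF=0 PC=12
Step 13: PC=12 exec 'ADD A, 2'. After: A=0 B=0 C=0 D=-2 ZF=1 PC=13
Step 14: PC=13 exec 'HALT'. After: A=0 B=0 C=0 D=-2 ZF=1 PC=13 HALTED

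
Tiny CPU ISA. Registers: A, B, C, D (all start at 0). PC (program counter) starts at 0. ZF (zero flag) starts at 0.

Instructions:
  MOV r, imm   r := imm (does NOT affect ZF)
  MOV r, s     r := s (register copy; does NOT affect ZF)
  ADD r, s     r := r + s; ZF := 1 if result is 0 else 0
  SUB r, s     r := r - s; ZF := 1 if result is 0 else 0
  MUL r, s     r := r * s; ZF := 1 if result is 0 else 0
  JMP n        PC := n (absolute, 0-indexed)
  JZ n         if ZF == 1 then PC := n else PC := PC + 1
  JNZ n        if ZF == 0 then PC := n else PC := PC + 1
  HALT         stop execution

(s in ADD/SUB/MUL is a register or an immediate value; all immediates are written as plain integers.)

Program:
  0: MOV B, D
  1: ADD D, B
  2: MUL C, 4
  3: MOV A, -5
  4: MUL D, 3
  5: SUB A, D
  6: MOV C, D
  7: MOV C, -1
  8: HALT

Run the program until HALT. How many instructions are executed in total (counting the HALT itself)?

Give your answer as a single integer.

Answer: 9

Derivation:
Step 1: PC=0 exec 'MOV B, D'. After: A=0 B=0 C=0 D=0 ZF=0 PC=1
Step 2: PC=1 exec 'ADD D, B'. After: A=0 B=0 C=0 D=0 ZF=1 PC=2
Step 3: PC=2 exec 'MUL C, 4'. After: A=0 B=0 C=0 D=0 ZF=1 PC=3
Step 4: PC=3 exec 'MOV A, -5'. After: A=-5 B=0 C=0 D=0 ZF=1 PC=4
Step 5: PC=4 exec 'MUL D, 3'. After: A=-5 B=0 C=0 D=0 ZF=1 PC=5
Step 6: PC=5 exec 'SUB A, D'. After: A=-5 B=0 C=0 D=0 ZF=0 PC=6
Step 7: PC=6 exec 'MOV C, D'. After: A=-5 B=0 C=0 D=0 ZF=0 PC=7
Step 8: PC=7 exec 'MOV C, -1'. After: A=-5 B=0 C=-1 D=0 ZF=0 PC=8
Step 9: PC=8 exec 'HALT'. After: A=-5 B=0 C=-1 D=0 ZF=0 PC=8 HALTED
Total instructions executed: 9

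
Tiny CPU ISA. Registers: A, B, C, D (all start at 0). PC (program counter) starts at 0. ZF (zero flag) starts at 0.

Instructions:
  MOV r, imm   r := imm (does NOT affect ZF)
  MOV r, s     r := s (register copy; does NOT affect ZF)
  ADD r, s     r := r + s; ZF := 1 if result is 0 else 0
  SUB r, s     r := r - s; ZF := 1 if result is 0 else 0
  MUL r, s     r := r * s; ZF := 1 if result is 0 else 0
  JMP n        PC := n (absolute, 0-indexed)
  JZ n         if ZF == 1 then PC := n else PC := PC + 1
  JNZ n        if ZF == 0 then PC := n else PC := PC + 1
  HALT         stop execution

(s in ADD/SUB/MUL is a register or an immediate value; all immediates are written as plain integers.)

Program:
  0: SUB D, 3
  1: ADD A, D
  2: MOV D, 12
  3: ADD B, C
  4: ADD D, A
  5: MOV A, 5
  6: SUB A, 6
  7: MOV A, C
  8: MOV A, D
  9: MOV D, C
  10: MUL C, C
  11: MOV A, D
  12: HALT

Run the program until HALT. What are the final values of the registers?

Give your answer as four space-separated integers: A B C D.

Step 1: PC=0 exec 'SUB D, 3'. After: A=0 B=0 C=0 D=-3 ZF=0 PC=1
Step 2: PC=1 exec 'ADD A, D'. After: A=-3 B=0 C=0 D=-3 ZF=0 PC=2
Step 3: PC=2 exec 'MOV D, 12'. After: A=-3 B=0 C=0 D=12 ZF=0 PC=3
Step 4: PC=3 exec 'ADD B, C'. After: A=-3 B=0 C=0 D=12 ZF=1 PC=4
Step 5: PC=4 exec 'ADD D, A'. After: A=-3 B=0 C=0 D=9 ZF=0 PC=5
Step 6: PC=5 exec 'MOV A, 5'. After: A=5 B=0 C=0 D=9 ZF=0 PC=6
Step 7: PC=6 exec 'SUB A, 6'. After: A=-1 B=0 C=0 D=9 ZF=0 PC=7
Step 8: PC=7 exec 'MOV A, C'. After: A=0 B=0 C=0 D=9 ZF=0 PC=8
Step 9: PC=8 exec 'MOV A, D'. After: A=9 B=0 C=0 D=9 ZF=0 PC=9
Step 10: PC=9 exec 'MOV D, C'. After: A=9 B=0 C=0 D=0 ZF=0 PC=10
Step 11: PC=10 exec 'MUL C, C'. After: A=9 B=0 C=0 D=0 ZF=1 PC=11
Step 12: PC=11 exec 'MOV A, D'. After: A=0 B=0 C=0 D=0 ZF=1 PC=12
Step 13: PC=12 exec 'HALT'. After: A=0 B=0 C=0 D=0 ZF=1 PC=12 HALTED

Answer: 0 0 0 0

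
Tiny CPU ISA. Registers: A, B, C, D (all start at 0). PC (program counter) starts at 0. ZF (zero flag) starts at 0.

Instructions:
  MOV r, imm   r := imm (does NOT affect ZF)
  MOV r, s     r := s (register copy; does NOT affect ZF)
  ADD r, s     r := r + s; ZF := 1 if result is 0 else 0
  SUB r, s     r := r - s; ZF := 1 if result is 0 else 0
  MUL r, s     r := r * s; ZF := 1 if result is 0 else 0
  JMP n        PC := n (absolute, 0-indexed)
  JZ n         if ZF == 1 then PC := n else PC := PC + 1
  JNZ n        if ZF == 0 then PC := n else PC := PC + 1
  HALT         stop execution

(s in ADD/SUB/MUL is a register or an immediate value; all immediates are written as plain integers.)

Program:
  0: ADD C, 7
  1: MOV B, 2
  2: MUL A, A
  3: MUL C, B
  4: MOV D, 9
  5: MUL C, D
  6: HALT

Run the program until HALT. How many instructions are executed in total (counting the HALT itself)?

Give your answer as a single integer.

Step 1: PC=0 exec 'ADD C, 7'. After: A=0 B=0 C=7 D=0 ZF=0 PC=1
Step 2: PC=1 exec 'MOV B, 2'. After: A=0 B=2 C=7 D=0 ZF=0 PC=2
Step 3: PC=2 exec 'MUL A, A'. After: A=0 B=2 C=7 D=0 ZF=1 PC=3
Step 4: PC=3 exec 'MUL C, B'. After: A=0 B=2 C=14 D=0 ZF=0 PC=4
Step 5: PC=4 exec 'MOV D, 9'. After: A=0 B=2 C=14 D=9 ZF=0 PC=5
Step 6: PC=5 exec 'MUL C, D'. After: A=0 B=2 C=126 D=9 ZF=0 PC=6
Step 7: PC=6 exec 'HALT'. After: A=0 B=2 C=126 D=9 ZF=0 PC=6 HALTED
Total instructions executed: 7

Answer: 7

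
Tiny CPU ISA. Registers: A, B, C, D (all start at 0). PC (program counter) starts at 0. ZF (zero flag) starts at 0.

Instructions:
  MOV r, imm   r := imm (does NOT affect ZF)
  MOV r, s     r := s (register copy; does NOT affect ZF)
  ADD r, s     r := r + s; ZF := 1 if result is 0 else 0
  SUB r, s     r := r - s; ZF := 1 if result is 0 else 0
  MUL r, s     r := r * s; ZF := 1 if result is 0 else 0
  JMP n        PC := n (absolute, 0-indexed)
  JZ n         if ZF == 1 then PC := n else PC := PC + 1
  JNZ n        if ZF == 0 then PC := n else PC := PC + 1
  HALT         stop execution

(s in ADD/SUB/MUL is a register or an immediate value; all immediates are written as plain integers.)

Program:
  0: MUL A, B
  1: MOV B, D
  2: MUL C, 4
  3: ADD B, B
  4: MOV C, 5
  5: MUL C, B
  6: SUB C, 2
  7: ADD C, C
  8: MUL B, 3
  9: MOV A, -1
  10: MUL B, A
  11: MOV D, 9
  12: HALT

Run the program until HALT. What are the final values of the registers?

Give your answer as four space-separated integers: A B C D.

Answer: -1 0 -4 9

Derivation:
Step 1: PC=0 exec 'MUL A, B'. After: A=0 B=0 C=0 D=0 ZF=1 PC=1
Step 2: PC=1 exec 'MOV B, D'. After: A=0 B=0 C=0 D=0 ZF=1 PC=2
Step 3: PC=2 exec 'MUL C, 4'. After: A=0 B=0 C=0 D=0 ZF=1 PC=3
Step 4: PC=3 exec 'ADD B, B'. After: A=0 B=0 C=0 D=0 ZF=1 PC=4
Step 5: PC=4 exec 'MOV C, 5'. After: A=0 B=0 C=5 D=0 ZF=1 PC=5
Step 6: PC=5 exec 'MUL C, B'. After: A=0 B=0 C=0 D=0 ZF=1 PC=6
Step 7: PC=6 exec 'SUB C, 2'. After: A=0 B=0 C=-2 D=0 ZF=0 PC=7
Step 8: PC=7 exec 'ADD C, C'. After: A=0 B=0 C=-4 D=0 ZF=0 PC=8
Step 9: PC=8 exec 'MUL B, 3'. After: A=0 B=0 C=-4 D=0 ZF=1 PC=9
Step 10: PC=9 exec 'MOV A, -1'. After: A=-1 B=0 C=-4 D=0 ZF=1 PC=10
Step 11: PC=10 exec 'MUL B, A'. After: A=-1 B=0 C=-4 D=0 ZF=1 PC=11
Step 12: PC=11 exec 'MOV D, 9'. After: A=-1 B=0 C=-4 D=9 ZF=1 PC=12
Step 13: PC=12 exec 'HALT'. After: A=-1 B=0 C=-4 D=9 ZF=1 PC=12 HALTED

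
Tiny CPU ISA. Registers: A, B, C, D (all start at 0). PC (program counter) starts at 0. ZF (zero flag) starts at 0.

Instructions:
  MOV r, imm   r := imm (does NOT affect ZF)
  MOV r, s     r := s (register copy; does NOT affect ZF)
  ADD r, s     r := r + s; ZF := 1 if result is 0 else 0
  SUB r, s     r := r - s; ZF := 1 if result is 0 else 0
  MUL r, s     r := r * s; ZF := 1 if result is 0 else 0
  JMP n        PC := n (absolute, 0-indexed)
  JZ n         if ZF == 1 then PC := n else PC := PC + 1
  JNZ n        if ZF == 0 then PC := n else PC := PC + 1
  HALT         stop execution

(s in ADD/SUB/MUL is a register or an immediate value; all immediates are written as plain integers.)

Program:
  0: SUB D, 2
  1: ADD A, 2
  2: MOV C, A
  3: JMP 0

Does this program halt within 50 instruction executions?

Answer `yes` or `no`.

Step 1: PC=0 exec 'SUB D, 2'. After: A=0 B=0 C=0 D=-2 ZF=0 PC=1
Step 2: PC=1 exec 'ADD A, 2'. After: A=2 B=0 C=0 D=-2 ZF=0 PC=2
Step 3: PC=2 exec 'MOV C, A'. After: A=2 B=0 C=2 D=-2 ZF=0 PC=3
Step 4: PC=3 exec 'JMP 0'. After: A=2 B=0 C=2 D=-2 ZF=0 PC=0
Step 5: PC=0 exec 'SUB D, 2'. After: A=2 B=0 C=2 D=-4 ZF=0 PC=1
Step 6: PC=1 exec 'ADD A, 2'. After: A=4 B=0 C=2 D=-4 ZF=0 PC=2
Step 7: PC=2 exec 'MOV C, A'. After: A=4 B=0 C=4 D=-4 ZF=0 PC=3
Step 8: PC=3 exec 'JMP 0'. After: A=4 B=0 C=4 D=-4 ZF=0 PC=0
Step 9: PC=0 exec 'SUB D, 2'. After: A=4 B=0 C=4 D=-6 ZF=0 PC=1
Step 10: PC=1 exec 'ADD A, 2'. After: A=6 B=0 C=4 D=-6 ZF=0 PC=2
Step 11: PC=2 exec 'MOV C, A'. After: A=6 B=0 C=6 D=-6 ZF=0 PC=3
Step 12: PC=3 exec 'JMP 0'. After: A=6 B=0 C=6 D=-6 ZF=0 PC=0
Step 13: PC=0 exec 'SUB D, 2'. After: A=6 B=0 C=6 D=-8 ZF=0 PC=1
Step 14: PC=1 exec 'ADD A, 2'. After: A=8 B=0 C=6 D=-8 ZF=0 PC=2
Step 15: PC=2 exec 'MOV C, A'. After: A=8 B=0 C=8 D=-8 ZF=0 PC=3
After 50 steps: not halted. PC revisits the same instructions with no path to HALT; will never halt.

Answer: no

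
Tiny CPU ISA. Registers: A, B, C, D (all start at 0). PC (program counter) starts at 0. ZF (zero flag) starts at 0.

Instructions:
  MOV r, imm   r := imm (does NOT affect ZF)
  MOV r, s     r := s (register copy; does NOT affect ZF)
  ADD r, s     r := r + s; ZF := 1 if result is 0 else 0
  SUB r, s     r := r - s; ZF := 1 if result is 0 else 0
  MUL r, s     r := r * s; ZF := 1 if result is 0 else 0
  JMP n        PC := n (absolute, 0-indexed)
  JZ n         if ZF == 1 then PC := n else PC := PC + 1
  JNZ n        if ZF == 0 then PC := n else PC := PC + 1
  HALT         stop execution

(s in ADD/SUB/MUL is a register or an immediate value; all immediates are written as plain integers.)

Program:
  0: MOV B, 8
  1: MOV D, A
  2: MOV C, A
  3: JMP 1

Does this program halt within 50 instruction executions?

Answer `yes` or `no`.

Answer: no

Derivation:
Step 1: PC=0 exec 'MOV B, 8'. After: A=0 B=8 C=0 D=0 ZF=0 PC=1
Step 2: PC=1 exec 'MOV D, A'. After: A=0 B=8 C=0 D=0 ZF=0 PC=2
Step 3: PC=2 exec 'MOV C, A'. After: A=0 B=8 C=0 D=0 ZF=0 PC=3
Step 4: PC=3 exec 'JMP 1'. After: A=0 B=8 C=0 D=0 ZF=0 PC=1
State after step 4 equals state after step 1: the program is in a cycle of length 3 and will never halt.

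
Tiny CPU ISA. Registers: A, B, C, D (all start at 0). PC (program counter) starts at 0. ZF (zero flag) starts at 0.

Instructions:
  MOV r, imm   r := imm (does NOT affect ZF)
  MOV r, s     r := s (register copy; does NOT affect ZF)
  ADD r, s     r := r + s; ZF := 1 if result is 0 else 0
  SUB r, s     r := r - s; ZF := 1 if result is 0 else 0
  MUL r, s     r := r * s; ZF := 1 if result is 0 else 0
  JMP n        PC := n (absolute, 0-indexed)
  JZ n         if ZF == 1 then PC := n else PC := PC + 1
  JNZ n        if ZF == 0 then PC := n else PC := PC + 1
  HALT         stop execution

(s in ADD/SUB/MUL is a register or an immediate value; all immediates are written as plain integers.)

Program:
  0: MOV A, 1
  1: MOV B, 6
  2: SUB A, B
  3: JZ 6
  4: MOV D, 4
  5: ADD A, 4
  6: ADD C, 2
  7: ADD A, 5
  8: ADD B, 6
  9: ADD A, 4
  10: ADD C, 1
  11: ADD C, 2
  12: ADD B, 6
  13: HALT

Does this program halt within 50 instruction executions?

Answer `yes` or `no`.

Step 1: PC=0 exec 'MOV A, 1'. After: A=1 B=0 C=0 D=0 ZF=0 PC=1
Step 2: PC=1 exec 'MOV B, 6'. After: A=1 B=6 C=0 D=0 ZF=0 PC=2
Step 3: PC=2 exec 'SUB A, B'. After: A=-5 B=6 C=0 D=0 ZF=0 PC=3
Step 4: PC=3 exec 'JZ 6'. After: A=-5 B=6 C=0 D=0 ZF=0 PC=4
Step 5: PC=4 exec 'MOV D, 4'. After: A=-5 B=6 C=0 D=4 ZF=0 PC=5
Step 6: PC=5 exec 'ADD A, 4'. After: A=-1 B=6 C=0 D=4 ZF=0 PC=6
Step 7: PC=6 exec 'ADD C, 2'. After: A=-1 B=6 C=2 D=4 ZF=0 PC=7
Step 8: PC=7 exec 'ADD A, 5'. After: A=4 B=6 C=2 D=4 ZF=0 PC=8
Step 9: PC=8 exec 'ADD B, 6'. After: A=4 B=12 C=2 D=4 ZF=0 PC=9
Step 10: PC=9 exec 'ADD A, 4'. After: A=8 B=12 C=2 D=4 ZF=0 PC=10
Step 11: PC=10 exec 'ADD C, 1'. After: A=8 B=12 C=3 D=4 ZF=0 PC=11
Step 12: PC=11 exec 'ADD C, 2'. After: A=8 B=12 C=5 D=4 ZF=0 PC=12
Step 13: PC=12 exec 'ADD B, 6'. After: A=8 B=18 C=5 D=4 ZF=0 PC=13
Step 14: PC=13 exec 'HALT'. After: A=8 B=18 C=5 D=4 ZF=0 PC=13 HALTED

Answer: yes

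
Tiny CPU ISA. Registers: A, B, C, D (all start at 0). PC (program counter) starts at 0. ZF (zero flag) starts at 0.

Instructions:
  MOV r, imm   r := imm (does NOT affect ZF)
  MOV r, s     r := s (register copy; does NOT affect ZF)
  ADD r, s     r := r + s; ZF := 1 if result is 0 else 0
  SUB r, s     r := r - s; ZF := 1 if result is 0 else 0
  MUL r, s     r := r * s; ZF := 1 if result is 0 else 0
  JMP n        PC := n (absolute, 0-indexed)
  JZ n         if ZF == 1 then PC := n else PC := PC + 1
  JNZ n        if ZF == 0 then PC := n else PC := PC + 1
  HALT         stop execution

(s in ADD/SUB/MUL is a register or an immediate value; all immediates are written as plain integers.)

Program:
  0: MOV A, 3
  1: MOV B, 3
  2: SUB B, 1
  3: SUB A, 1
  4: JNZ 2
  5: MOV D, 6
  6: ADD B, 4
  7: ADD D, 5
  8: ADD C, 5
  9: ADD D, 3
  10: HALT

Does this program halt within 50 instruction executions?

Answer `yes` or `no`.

Step 1: PC=0 exec 'MOV A, 3'. After: A=3 B=0 C=0 D=0 ZF=0 PC=1
Step 2: PC=1 exec 'MOV B, 3'. After: A=3 B=3 C=0 D=0 ZF=0 PC=2
Step 3: PC=2 exec 'SUB B, 1'. After: A=3 B=2 C=0 D=0 ZF=0 PC=3
Step 4: PC=3 exec 'SUB A, 1'. After: A=2 B=2 C=0 D=0 ZF=0 PC=4
Step 5: PC=4 exec 'JNZ 2'. After: A=2 B=2 C=0 D=0 ZF=0 PC=2
Step 6: PC=2 exec 'SUB B, 1'. After: A=2 B=1 C=0 D=0 ZF=0 PC=3
Step 7: PC=3 exec 'SUB A, 1'. After: A=1 B=1 C=0 D=0 ZF=0 PC=4
Step 8: PC=4 exec 'JNZ 2'. After: A=1 B=1 C=0 D=0 ZF=0 PC=2
Step 9: PC=2 exec 'SUB B, 1'. After: A=1 B=0 C=0 D=0 ZF=1 PC=3
Step 10: PC=3 exec 'SUB A, 1'. After: A=0 B=0 C=0 D=0 ZF=1 PC=4
Step 11: PC=4 exec 'JNZ 2'. After: A=0 B=0 C=0 D=0 ZF=1 PC=5
Step 12: PC=5 exec 'MOV D, 6'. After: A=0 B=0 C=0 D=6 ZF=1 PC=6
Step 13: PC=6 exec 'ADD B, 4'. After: A=0 B=4 C=0 D=6 ZF=0 PC=7
Step 14: PC=7 exec 'ADD D, 5'. After: A=0 B=4 C=0 D=11 ZF=0 PC=8
Step 15: PC=8 exec 'ADD C, 5'. After: A=0 B=4 C=5 D=11 ZF=0 PC=9
Step 16: PC=9 exec 'ADD D, 3'. After: A=0 B=4 C=5 D=14 ZF=0 PC=10
Step 17: PC=10 exec 'HALT'. After: A=0 B=4 C=5 D=14 ZF=0 PC=10 HALTED

Answer: yes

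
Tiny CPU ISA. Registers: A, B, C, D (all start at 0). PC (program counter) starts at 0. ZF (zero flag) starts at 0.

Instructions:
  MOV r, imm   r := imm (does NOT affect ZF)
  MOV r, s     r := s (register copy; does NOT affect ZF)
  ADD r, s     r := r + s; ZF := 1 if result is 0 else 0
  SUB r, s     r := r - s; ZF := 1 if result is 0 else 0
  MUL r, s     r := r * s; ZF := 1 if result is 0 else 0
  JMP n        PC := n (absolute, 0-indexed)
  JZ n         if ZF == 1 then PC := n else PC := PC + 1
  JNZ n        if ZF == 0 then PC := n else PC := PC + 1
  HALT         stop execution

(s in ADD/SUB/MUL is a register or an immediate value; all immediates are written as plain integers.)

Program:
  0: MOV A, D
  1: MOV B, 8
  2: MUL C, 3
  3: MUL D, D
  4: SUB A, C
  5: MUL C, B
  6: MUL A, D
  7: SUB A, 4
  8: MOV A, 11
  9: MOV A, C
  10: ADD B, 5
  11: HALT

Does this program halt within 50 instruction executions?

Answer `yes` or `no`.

Step 1: PC=0 exec 'MOV A, D'. After: A=0 B=0 C=0 D=0 ZF=0 PC=1
Step 2: PC=1 exec 'MOV B, 8'. After: A=0 B=8 C=0 D=0 ZF=0 PC=2
Step 3: PC=2 exec 'MUL C, 3'. After: A=0 B=8 C=0 D=0 ZF=1 PC=3
Step 4: PC=3 exec 'MUL D, D'. After: A=0 B=8 C=0 D=0 ZF=1 PC=4
Step 5: PC=4 exec 'SUB A, C'. After: A=0 B=8 C=0 D=0 ZF=1 PC=5
Step 6: PC=5 exec 'MUL C, B'. After: A=0 B=8 C=0 D=0 ZF=1 PC=6
Step 7: PC=6 exec 'MUL A, D'. After: A=0 B=8 C=0 D=0 ZF=1 PC=7
Step 8: PC=7 exec 'SUB A, 4'. After: A=-4 B=8 C=0 D=0 ZF=0 PC=8
Step 9: PC=8 exec 'MOV A, 11'. After: A=11 B=8 C=0 D=0 ZF=0 PC=9
Step 10: PC=9 exec 'MOV A, C'. After: A=0 B=8 C=0 D=0 ZF=0 PC=10
Step 11: PC=10 exec 'ADD B, 5'. After: A=0 B=13 C=0 D=0 ZF=0 PC=11
Step 12: PC=11 exec 'HALT'. After: A=0 B=13 C=0 D=0 ZF=0 PC=11 HALTED

Answer: yes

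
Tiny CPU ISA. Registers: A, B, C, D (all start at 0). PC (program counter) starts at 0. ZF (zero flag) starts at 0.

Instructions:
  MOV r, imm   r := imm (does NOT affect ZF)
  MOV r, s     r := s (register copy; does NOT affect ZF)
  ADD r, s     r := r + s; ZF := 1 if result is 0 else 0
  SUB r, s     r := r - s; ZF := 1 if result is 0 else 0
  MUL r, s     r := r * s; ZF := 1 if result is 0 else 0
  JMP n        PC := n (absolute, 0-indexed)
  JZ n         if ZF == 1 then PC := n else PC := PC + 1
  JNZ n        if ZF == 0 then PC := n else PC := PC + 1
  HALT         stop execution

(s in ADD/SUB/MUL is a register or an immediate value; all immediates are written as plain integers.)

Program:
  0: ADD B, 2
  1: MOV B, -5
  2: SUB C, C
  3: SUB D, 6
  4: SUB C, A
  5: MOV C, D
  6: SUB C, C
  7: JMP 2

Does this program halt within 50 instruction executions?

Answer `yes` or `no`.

Step 1: PC=0 exec 'ADD B, 2'. After: A=0 B=2 C=0 D=0 ZF=0 PC=1
Step 2: PC=1 exec 'MOV B, -5'. After: A=0 B=-5 C=0 D=0 ZF=0 PC=2
Step 3: PC=2 exec 'SUB C, C'. After: A=0 B=-5 C=0 D=0 ZF=1 PC=3
Step 4: PC=3 exec 'SUB D, 6'. After: A=0 B=-5 C=0 D=-6 ZF=0 PC=4
Step 5: PC=4 exec 'SUB C, A'. After: A=0 B=-5 C=0 D=-6 ZF=1 PC=5
Step 6: PC=5 exec 'MOV C, D'. After: A=0 B=-5 C=-6 D=-6 ZF=1 PC=6
Step 7: PC=6 exec 'SUB C, C'. After: A=0 B=-5 C=0 D=-6 ZF=1 PC=7
Step 8: PC=7 exec 'JMP 2'. After: A=0 B=-5 C=0 D=-6 ZF=1 PC=2
Step 9: PC=2 exec 'SUB C, C'. After: A=0 B=-5 C=0 D=-6 ZF=1 PC=3
Step 10: PC=3 exec 'SUB D, 6'. After: A=0 B=-5 C=0 D=-12 ZF=0 PC=4
Step 11: PC=4 exec 'SUB C, A'. After: A=0 B=-5 C=0 D=-12 ZF=1 PC=5
Step 12: PC=5 exec 'MOV C, D'. After: A=0 B=-5 C=-12 D=-12 ZF=1 PC=6
Step 13: PC=6 exec 'SUB C, C'. After: A=0 B=-5 C=0 D=-12 ZF=1 PC=7
Step 14: PC=7 exec 'JMP 2'. After: A=0 B=-5 C=0 D=-12 ZF=1 PC=2
Step 15: PC=2 exec 'SUB C, C'. After: A=0 B=-5 C=0 D=-12 ZF=1 PC=3
After 50 steps: not halted. PC revisits the same instructions with no path to HALT; will never halt.

Answer: no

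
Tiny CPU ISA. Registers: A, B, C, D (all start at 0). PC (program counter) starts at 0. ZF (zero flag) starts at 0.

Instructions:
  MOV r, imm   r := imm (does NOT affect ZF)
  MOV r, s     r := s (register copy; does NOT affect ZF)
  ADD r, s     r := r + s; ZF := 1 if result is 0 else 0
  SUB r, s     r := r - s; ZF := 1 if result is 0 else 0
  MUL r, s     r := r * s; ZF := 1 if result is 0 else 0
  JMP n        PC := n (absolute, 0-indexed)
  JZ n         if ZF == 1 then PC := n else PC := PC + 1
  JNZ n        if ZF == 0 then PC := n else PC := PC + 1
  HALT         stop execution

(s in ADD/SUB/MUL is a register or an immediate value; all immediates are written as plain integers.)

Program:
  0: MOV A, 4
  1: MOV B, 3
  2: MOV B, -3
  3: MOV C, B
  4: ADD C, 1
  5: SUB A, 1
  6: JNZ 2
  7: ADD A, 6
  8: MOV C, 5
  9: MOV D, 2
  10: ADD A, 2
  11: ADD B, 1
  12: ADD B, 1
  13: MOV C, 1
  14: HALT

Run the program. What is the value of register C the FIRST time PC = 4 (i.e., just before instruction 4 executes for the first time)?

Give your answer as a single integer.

Step 1: PC=0 exec 'MOV A, 4'. After: A=4 B=0 C=0 D=0 ZF=0 PC=1
Step 2: PC=1 exec 'MOV B, 3'. After: A=4 B=3 C=0 D=0 ZF=0 PC=2
Step 3: PC=2 exec 'MOV B, -3'. After: A=4 B=-3 C=0 D=0 ZF=0 PC=3
Step 4: PC=3 exec 'MOV C, B'. After: A=4 B=-3 C=-3 D=0 ZF=0 PC=4
First time PC=4: C=-3

-3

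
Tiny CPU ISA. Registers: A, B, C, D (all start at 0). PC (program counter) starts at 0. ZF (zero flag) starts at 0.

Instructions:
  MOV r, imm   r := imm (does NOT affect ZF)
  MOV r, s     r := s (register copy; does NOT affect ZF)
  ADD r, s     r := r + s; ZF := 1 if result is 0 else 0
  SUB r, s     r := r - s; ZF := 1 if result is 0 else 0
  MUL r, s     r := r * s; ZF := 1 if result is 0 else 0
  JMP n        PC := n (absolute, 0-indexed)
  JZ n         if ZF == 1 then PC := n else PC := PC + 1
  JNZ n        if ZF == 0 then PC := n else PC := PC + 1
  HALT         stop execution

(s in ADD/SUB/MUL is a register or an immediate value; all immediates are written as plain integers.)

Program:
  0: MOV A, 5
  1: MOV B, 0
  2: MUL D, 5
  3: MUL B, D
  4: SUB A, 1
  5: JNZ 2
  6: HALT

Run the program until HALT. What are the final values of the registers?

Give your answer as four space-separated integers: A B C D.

Answer: 0 0 0 0

Derivation:
Step 1: PC=0 exec 'MOV A, 5'. After: A=5 B=0 C=0 D=0 ZF=0 PC=1
Step 2: PC=1 exec 'MOV B, 0'. After: A=5 B=0 C=0 D=0 ZF=0 PC=2
Step 3: PC=2 exec 'MUL D, 5'. After: A=5 B=0 C=0 D=0 ZF=1 PC=3
Step 4: PC=3 exec 'MUL B, D'. After: A=5 B=0 C=0 D=0 ZF=1 PC=4
Step 5: PC=4 exec 'SUB A, 1'. After: A=4 B=0 C=0 D=0 ZF=0 PC=5
Step 6: PC=5 exec 'JNZ 2'. After: A=4 B=0 C=0 D=0 ZF=0 PC=2
Step 7: PC=2 exec 'MUL D, 5'. After: A=4 B=0 C=0 D=0 ZF=1 PC=3
Step 8: PC=3 exec 'MUL B, D'. After: A=4 B=0 C=0 D=0 ZF=1 PC=4
Step 9: PC=4 exec 'SUB A, 1'. After: A=3 B=0 C=0 D=0 ZF=0 PC=5
Step 10: PC=5 exec 'JNZ 2'. After: A=3 B=0 C=0 D=0 ZF=0 PC=2
Step 11: PC=2 exec 'MUL D, 5'. After: A=3 B=0 C=0 D=0 ZF=1 PC=3
Step 12: PC=3 exec 'MUL B, D'. After: A=3 B=0 C=0 D=0 ZF=1 PC=4
Step 13: PC=4 exec 'SUB A, 1'. After: A=2 B=0 C=0 D=0 ZF=0 PC=5
Step 14: PC=5 exec 'JNZ 2'. After: A=2 B=0 C=0 D=0 ZF=0 PC=2
Step 15: PC=2 exec 'MUL D, 5'. After: A=2 B=0 C=0 D=0 ZF=1 PC=3
Step 16: PC=3 exec 'MUL B, D'. After: A=2 B=0 C=0 D=0 ZF=1 PC=4
Step 17: PC=4 exec 'SUB A, 1'. After: A=1 B=0 C=0 D=0 ZF=0 PC=5
Step 18: PC=5 exec 'JNZ 2'. After: A=1 B=0 C=0 D=0 ZF=0 PC=2
Step 19: PC=2 exec 'MUL D, 5'. After: A=1 B=0 C=0 D=0 ZF=1 PC=3
Step 20: PC=3 exec 'MUL B, D'. After: A=1 B=0 C=0 D=0 ZF=1 PC=4
Step 21: PC=4 exec 'SUB A, 1'. After: A=0 B=0 C=0 D=0 ZF=1 PC=5
Step 22: PC=5 exec 'JNZ 2'. After: A=0 B=0 C=0 D=0 ZF=1 PC=6
Step 23: PC=6 exec 'HALT'. After: A=0 B=0 C=0 D=0 ZF=1 PC=6 HALTED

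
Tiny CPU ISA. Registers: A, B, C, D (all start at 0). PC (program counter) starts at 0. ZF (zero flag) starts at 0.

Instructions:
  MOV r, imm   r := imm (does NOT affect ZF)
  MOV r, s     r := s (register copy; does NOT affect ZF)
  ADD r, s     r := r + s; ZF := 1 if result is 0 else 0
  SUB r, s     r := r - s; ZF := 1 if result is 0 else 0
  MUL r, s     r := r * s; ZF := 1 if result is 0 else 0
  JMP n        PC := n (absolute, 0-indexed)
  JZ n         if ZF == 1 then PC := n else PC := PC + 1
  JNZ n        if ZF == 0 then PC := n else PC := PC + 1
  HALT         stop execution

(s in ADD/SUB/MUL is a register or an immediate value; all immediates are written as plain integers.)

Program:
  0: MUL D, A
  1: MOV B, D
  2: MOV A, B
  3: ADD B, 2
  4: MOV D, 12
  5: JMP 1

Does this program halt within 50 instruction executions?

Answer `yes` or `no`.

Answer: no

Derivation:
Step 1: PC=0 exec 'MUL D, A'. After: A=0 B=0 C=0 D=0 ZF=1 PC=1
Step 2: PC=1 exec 'MOV B, D'. After: A=0 B=0 C=0 D=0 ZF=1 PC=2
Step 3: PC=2 exec 'MOV A, B'. After: A=0 B=0 C=0 D=0 ZF=1 PC=3
Step 4: PC=3 exec 'ADD B, 2'. After: A=0 B=2 C=0 D=0 ZF=0 PC=4
Step 5: PC=4 exec 'MOV D, 12'. After: A=0 B=2 C=0 D=12 ZF=0 PC=5
Step 6: PC=5 exec 'JMP 1'. After: A=0 B=2 C=0 D=12 ZF=0 PC=1
Step 7: PC=1 exec 'MOV B, D'. After: A=0 B=12 C=0 D=12 ZF=0 PC=2
Step 8: PC=2 exec 'MOV A, B'. After: A=12 B=12 C=0 D=12 ZF=0 PC=3
Step 9: PC=3 exec 'ADD B, 2'. After: A=12 B=14 C=0 D=12 ZF=0 PC=4
Step 10: PC=4 exec 'MOV D, 12'. After: A=12 B=14 C=0 D=12 ZF=0 PC=5
Step 11: PC=5 exec 'JMP 1'. After: A=12 B=14 C=0 D=12 ZF=0 PC=1
Step 12: PC=1 exec 'MOV B, D'. After: A=12 B=12 C=0 D=12 ZF=0 PC=2
Step 13: PC=2 exec 'MOV A, B'. After: A=12 B=12 C=0 D=12 ZF=0 PC=3
State after step 13 equals state after step 8: the program is in a cycle of length 5 and will never halt.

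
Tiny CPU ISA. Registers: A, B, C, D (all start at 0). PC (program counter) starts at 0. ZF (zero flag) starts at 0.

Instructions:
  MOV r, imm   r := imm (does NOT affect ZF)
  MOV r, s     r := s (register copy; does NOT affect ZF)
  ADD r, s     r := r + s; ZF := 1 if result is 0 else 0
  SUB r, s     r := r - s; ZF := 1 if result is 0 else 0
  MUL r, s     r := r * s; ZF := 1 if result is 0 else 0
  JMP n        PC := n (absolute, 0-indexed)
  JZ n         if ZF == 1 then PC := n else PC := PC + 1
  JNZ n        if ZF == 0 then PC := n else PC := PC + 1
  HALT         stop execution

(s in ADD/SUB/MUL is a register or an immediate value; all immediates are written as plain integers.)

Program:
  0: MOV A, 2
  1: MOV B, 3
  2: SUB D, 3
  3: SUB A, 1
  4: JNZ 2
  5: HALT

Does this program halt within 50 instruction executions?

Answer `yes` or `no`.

Answer: yes

Derivation:
Step 1: PC=0 exec 'MOV A, 2'. After: A=2 B=0 C=0 D=0 ZF=0 PC=1
Step 2: PC=1 exec 'MOV B, 3'. After: A=2 B=3 C=0 D=0 ZF=0 PC=2
Step 3: PC=2 exec 'SUB D, 3'. After: A=2 B=3 C=0 D=-3 ZF=0 PC=3
Step 4: PC=3 exec 'SUB A, 1'. After: A=1 B=3 C=0 D=-3 ZF=0 PC=4
Step 5: PC=4 exec 'JNZ 2'. After: A=1 B=3 C=0 D=-3 ZF=0 PC=2
Step 6: PC=2 exec 'SUB D, 3'. After: A=1 B=3 C=0 D=-6 ZF=0 PC=3
Step 7: PC=3 exec 'SUB A, 1'. After: A=0 B=3 C=0 D=-6 ZF=1 PC=4
Step 8: PC=4 exec 'JNZ 2'. After: A=0 B=3 C=0 D=-6 ZF=1 PC=5
Step 9: PC=5 exec 'HALT'. After: A=0 B=3 C=0 D=-6 ZF=1 PC=5 HALTED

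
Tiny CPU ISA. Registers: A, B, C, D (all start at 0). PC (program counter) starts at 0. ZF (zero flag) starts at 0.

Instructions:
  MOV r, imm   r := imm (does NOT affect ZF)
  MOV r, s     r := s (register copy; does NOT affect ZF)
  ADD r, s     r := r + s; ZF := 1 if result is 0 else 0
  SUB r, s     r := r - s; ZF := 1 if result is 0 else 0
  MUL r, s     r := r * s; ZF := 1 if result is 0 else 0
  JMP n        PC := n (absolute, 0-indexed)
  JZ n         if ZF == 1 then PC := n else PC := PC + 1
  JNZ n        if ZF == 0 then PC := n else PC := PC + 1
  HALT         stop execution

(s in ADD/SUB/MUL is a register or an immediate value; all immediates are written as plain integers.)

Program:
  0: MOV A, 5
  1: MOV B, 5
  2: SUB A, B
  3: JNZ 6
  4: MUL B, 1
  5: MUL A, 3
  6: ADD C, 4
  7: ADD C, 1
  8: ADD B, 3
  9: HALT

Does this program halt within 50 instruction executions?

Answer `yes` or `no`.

Answer: yes

Derivation:
Step 1: PC=0 exec 'MOV A, 5'. After: A=5 B=0 C=0 D=0 ZF=0 PC=1
Step 2: PC=1 exec 'MOV B, 5'. After: A=5 B=5 C=0 D=0 ZF=0 PC=2
Step 3: PC=2 exec 'SUB A, B'. After: A=0 B=5 C=0 D=0 ZF=1 PC=3
Step 4: PC=3 exec 'JNZ 6'. After: A=0 B=5 C=0 D=0 ZF=1 PC=4
Step 5: PC=4 exec 'MUL B, 1'. After: A=0 B=5 C=0 D=0 ZF=0 PC=5
Step 6: PC=5 exec 'MUL A, 3'. After: A=0 B=5 C=0 D=0 ZF=1 PC=6
Step 7: PC=6 exec 'ADD C, 4'. After: A=0 B=5 C=4 D=0 ZF=0 PC=7
Step 8: PC=7 exec 'ADD C, 1'. After: A=0 B=5 C=5 D=0 ZF=0 PC=8
Step 9: PC=8 exec 'ADD B, 3'. After: A=0 B=8 C=5 D=0 ZF=0 PC=9
Step 10: PC=9 exec 'HALT'. After: A=0 B=8 C=5 D=0 ZF=0 PC=9 HALTED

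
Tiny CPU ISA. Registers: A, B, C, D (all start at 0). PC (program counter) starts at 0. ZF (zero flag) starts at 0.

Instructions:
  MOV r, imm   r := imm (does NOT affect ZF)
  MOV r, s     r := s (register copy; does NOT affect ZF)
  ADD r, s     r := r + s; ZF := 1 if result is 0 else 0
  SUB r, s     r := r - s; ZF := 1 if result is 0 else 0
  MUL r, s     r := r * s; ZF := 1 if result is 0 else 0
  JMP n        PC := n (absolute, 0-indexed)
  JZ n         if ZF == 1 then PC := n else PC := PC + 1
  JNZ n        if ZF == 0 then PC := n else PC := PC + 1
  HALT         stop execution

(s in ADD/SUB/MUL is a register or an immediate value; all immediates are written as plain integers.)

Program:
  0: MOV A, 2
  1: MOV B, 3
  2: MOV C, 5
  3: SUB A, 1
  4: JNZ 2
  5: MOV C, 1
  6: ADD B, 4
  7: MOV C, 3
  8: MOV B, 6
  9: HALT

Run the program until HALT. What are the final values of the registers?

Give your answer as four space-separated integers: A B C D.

Step 1: PC=0 exec 'MOV A, 2'. After: A=2 B=0 C=0 D=0 ZF=0 PC=1
Step 2: PC=1 exec 'MOV B, 3'. After: A=2 B=3 C=0 D=0 ZF=0 PC=2
Step 3: PC=2 exec 'MOV C, 5'. After: A=2 B=3 C=5 D=0 ZF=0 PC=3
Step 4: PC=3 exec 'SUB A, 1'. After: A=1 B=3 C=5 D=0 ZF=0 PC=4
Step 5: PC=4 exec 'JNZ 2'. After: A=1 B=3 C=5 D=0 ZF=0 PC=2
Step 6: PC=2 exec 'MOV C, 5'. After: A=1 B=3 C=5 D=0 ZF=0 PC=3
Step 7: PC=3 exec 'SUB A, 1'. After: A=0 B=3 C=5 D=0 ZF=1 PC=4
Step 8: PC=4 exec 'JNZ 2'. After: A=0 B=3 C=5 D=0 ZF=1 PC=5
Step 9: PC=5 exec 'MOV C, 1'. After: A=0 B=3 C=1 D=0 ZF=1 PC=6
Step 10: PC=6 exec 'ADD B, 4'. After: A=0 B=7 C=1 D=0 ZF=0 PC=7
Step 11: PC=7 exec 'MOV C, 3'. After: A=0 B=7 C=3 D=0 ZF=0 PC=8
Step 12: PC=8 exec 'MOV B, 6'. After: A=0 B=6 C=3 D=0 ZF=0 PC=9
Step 13: PC=9 exec 'HALT'. After: A=0 B=6 C=3 D=0 ZF=0 PC=9 HALTED

Answer: 0 6 3 0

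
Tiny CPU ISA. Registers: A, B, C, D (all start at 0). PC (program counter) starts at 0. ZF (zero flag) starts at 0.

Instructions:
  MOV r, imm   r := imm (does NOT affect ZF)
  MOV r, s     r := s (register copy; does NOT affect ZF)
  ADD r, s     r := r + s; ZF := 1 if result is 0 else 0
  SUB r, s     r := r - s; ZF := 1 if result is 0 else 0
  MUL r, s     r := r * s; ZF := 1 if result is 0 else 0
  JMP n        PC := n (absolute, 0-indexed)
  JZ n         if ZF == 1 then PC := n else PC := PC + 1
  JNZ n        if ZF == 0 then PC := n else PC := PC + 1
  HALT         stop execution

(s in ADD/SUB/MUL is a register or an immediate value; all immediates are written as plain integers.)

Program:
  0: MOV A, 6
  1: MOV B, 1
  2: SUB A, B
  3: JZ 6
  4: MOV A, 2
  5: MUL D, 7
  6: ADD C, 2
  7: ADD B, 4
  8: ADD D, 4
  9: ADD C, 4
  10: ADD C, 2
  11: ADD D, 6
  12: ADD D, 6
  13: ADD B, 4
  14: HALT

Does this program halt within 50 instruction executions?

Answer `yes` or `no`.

Answer: yes

Derivation:
Step 1: PC=0 exec 'MOV A, 6'. After: A=6 B=0 C=0 D=0 ZF=0 PC=1
Step 2: PC=1 exec 'MOV B, 1'. After: A=6 B=1 C=0 D=0 ZF=0 PC=2
Step 3: PC=2 exec 'SUB A, B'. After: A=5 B=1 C=0 D=0 ZF=0 PC=3
Step 4: PC=3 exec 'JZ 6'. After: A=5 B=1 C=0 D=0 ZF=0 PC=4
Step 5: PC=4 exec 'MOV A, 2'. After: A=2 B=1 C=0 D=0 ZF=0 PC=5
Step 6: PC=5 exec 'MUL D, 7'. After: A=2 B=1 C=0 D=0 ZF=1 PC=6
Step 7: PC=6 exec 'ADD C, 2'. After: A=2 B=1 C=2 D=0 ZF=0 PC=7
Step 8: PC=7 exec 'ADD B, 4'. After: A=2 B=5 C=2 D=0 ZF=0 PC=8
Step 9: PC=8 exec 'ADD D, 4'. After: A=2 B=5 C=2 D=4 ZF=0 PC=9
Step 10: PC=9 exec 'ADD C, 4'. After: A=2 B=5 C=6 D=4 ZF=0 PC=10
Step 11: PC=10 exec 'ADD C, 2'. After: A=2 B=5 C=8 D=4 ZF=0 PC=11
Step 12: PC=11 exec 'ADD D, 6'. After: A=2 B=5 C=8 D=10 ZF=0 PC=12
Step 13: PC=12 exec 'ADD D, 6'. After: A=2 B=5 C=8 D=16 ZF=0 PC=13
Step 14: PC=13 exec 'ADD B, 4'. After: A=2 B=9 C=8 D=16 ZF=0 PC=14
Step 15: PC=14 exec 'HALT'. After: A=2 B=9 C=8 D=16 ZF=0 PC=14 HALTED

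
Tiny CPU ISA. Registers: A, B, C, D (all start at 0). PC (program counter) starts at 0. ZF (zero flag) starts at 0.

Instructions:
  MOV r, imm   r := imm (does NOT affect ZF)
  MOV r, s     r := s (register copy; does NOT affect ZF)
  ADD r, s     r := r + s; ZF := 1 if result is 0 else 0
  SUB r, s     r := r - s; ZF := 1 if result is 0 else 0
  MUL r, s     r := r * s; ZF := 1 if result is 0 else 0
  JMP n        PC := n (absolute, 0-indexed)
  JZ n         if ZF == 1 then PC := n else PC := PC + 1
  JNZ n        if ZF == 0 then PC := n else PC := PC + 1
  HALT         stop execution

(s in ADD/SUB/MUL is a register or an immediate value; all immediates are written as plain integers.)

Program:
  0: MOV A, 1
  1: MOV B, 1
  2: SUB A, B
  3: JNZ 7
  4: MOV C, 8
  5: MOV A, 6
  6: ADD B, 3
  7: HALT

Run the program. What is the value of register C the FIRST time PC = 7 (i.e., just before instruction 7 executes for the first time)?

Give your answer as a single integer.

Step 1: PC=0 exec 'MOV A, 1'. After: A=1 B=0 C=0 D=0 ZF=0 PC=1
Step 2: PC=1 exec 'MOV B, 1'. After: A=1 B=1 C=0 D=0 ZF=0 PC=2
Step 3: PC=2 exec 'SUB A, B'. After: A=0 B=1 C=0 D=0 ZF=1 PC=3
Step 4: PC=3 exec 'JNZ 7'. After: A=0 B=1 C=0 D=0 ZF=1 PC=4
Step 5: PC=4 exec 'MOV C, 8'. After: A=0 B=1 C=8 D=0 ZF=1 PC=5
Step 6: PC=5 exec 'MOV A, 6'. After: A=6 B=1 C=8 D=0 ZF=1 PC=6
Step 7: PC=6 exec 'ADD B, 3'. After: A=6 B=4 C=8 D=0 ZF=0 PC=7
First time PC=7: C=8

8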